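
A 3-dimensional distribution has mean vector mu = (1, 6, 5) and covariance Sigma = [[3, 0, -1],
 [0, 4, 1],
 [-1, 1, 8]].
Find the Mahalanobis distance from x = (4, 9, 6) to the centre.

Step 1 — centre the observation: (x - mu) = (3, 3, 1).

Step 2 — invert Sigma (cofactor / det for 3×3, or solve directly):
  Sigma^{-1} = [[0.3483, -0.0112, 0.0449],
 [-0.0112, 0.2584, -0.0337],
 [0.0449, -0.0337, 0.1348]].

Step 3 — form the quadratic (x - mu)^T · Sigma^{-1} · (x - mu):
  Sigma^{-1} · (x - mu) = (1.0562, 0.7079, 0.1685).
  (x - mu)^T · [Sigma^{-1} · (x - mu)] = (3)·(1.0562) + (3)·(0.7079) + (1)·(0.1685) = 5.4607.

Step 4 — take square root: d = √(5.4607) ≈ 2.3368.

d(x, mu) = √(5.4607) ≈ 2.3368


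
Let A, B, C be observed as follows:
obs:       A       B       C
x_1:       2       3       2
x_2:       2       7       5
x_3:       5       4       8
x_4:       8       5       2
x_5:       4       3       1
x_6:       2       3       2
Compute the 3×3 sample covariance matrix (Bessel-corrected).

Step 1 — column means:
  mean(A) = (2 + 2 + 5 + 8 + 4 + 2) / 6 = 23/6 = 3.8333
  mean(B) = (3 + 7 + 4 + 5 + 3 + 3) / 6 = 25/6 = 4.1667
  mean(C) = (2 + 5 + 8 + 2 + 1 + 2) / 6 = 20/6 = 3.3333

Step 2 — sample covariance S[i,j] = (1/(n-1)) · Σ_k (x_{k,i} - mean_i) · (x_{k,j} - mean_j), with n-1 = 5.
  S[A,A] = ((-1.8333)·(-1.8333) + (-1.8333)·(-1.8333) + (1.1667)·(1.1667) + (4.1667)·(4.1667) + (0.1667)·(0.1667) + (-1.8333)·(-1.8333)) / 5 = 28.8333/5 = 5.7667
  S[A,B] = ((-1.8333)·(-1.1667) + (-1.8333)·(2.8333) + (1.1667)·(-0.1667) + (4.1667)·(0.8333) + (0.1667)·(-1.1667) + (-1.8333)·(-1.1667)) / 5 = 2.1667/5 = 0.4333
  S[A,C] = ((-1.8333)·(-1.3333) + (-1.8333)·(1.6667) + (1.1667)·(4.6667) + (4.1667)·(-1.3333) + (0.1667)·(-2.3333) + (-1.8333)·(-1.3333)) / 5 = 1.3333/5 = 0.2667
  S[B,B] = ((-1.1667)·(-1.1667) + (2.8333)·(2.8333) + (-0.1667)·(-0.1667) + (0.8333)·(0.8333) + (-1.1667)·(-1.1667) + (-1.1667)·(-1.1667)) / 5 = 12.8333/5 = 2.5667
  S[B,C] = ((-1.1667)·(-1.3333) + (2.8333)·(1.6667) + (-0.1667)·(4.6667) + (0.8333)·(-1.3333) + (-1.1667)·(-2.3333) + (-1.1667)·(-1.3333)) / 5 = 8.6667/5 = 1.7333
  S[C,C] = ((-1.3333)·(-1.3333) + (1.6667)·(1.6667) + (4.6667)·(4.6667) + (-1.3333)·(-1.3333) + (-2.3333)·(-2.3333) + (-1.3333)·(-1.3333)) / 5 = 35.3333/5 = 7.0667

S is symmetric (S[j,i] = S[i,j]). Assembling:

S = [[5.7667, 0.4333, 0.2667],
 [0.4333, 2.5667, 1.7333],
 [0.2667, 1.7333, 7.0667]]


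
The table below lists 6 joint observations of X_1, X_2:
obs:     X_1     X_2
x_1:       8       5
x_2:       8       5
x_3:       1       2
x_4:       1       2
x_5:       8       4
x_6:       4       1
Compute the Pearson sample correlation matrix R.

Step 1 — column means:
  mean(X_1) = (8 + 8 + 1 + 1 + 8 + 4) / 6 = 30/6 = 5
  mean(X_2) = (5 + 5 + 2 + 2 + 4 + 1) / 6 = 19/6 = 3.1667

Step 2 — sample variances and covariances s[i,j] = (1/(n-1)) · Σ_k (x_{k,i} - mean_i) · (x_{k,j} - mean_j), with n-1 = 5:
  s[X_1,X_1] = ((3)·(3) + (3)·(3) + (-4)·(-4) + (-4)·(-4) + (3)·(3) + (-1)·(-1)) / 5 = 60/5 = 12
  s[X_1,X_2] = ((3)·(1.8333) + (3)·(1.8333) + (-4)·(-1.1667) + (-4)·(-1.1667) + (3)·(0.8333) + (-1)·(-2.1667)) / 5 = 25/5 = 5
  s[X_2,X_2] = ((1.8333)·(1.8333) + (1.8333)·(1.8333) + (-1.1667)·(-1.1667) + (-1.1667)·(-1.1667) + (0.8333)·(0.8333) + (-2.1667)·(-2.1667)) / 5 = 14.8333/5 = 2.9667
  Sample standard deviations s_i = √(s[i,i]):
  s(X_1) = √(12) = 3.4641
  s(X_2) = √(2.9667) = 1.7224

Step 3 — r_{ij} = s_{ij} / (s_i · s_j):
  r[X_1,X_1] = 1 (diagonal).
  r[X_1,X_2] = 5 / (3.4641 · 1.7224) = 5 / 5.9666 = 0.838
  r[X_2,X_2] = 1 (diagonal).

R is symmetric with unit diagonal. Assembling:

R = [[1, 0.838],
 [0.838, 1]]


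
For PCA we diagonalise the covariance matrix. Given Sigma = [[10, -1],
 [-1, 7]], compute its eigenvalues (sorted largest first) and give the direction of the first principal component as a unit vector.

Step 1 — characteristic polynomial of 2×2 Sigma:
  det(Sigma - λI) = λ² - trace · λ + det = 0.
  trace = 10 + 7 = 17, det = 10·7 - (-1)² = 69.
Step 2 — discriminant:
  Δ = trace² - 4·det = 289 - 276 = 13.
Step 3 — eigenvalues:
  λ = (trace ± √Δ)/2 = (17 ± 3.6056)/2,
  λ_1 = 10.3028,  λ_2 = 6.6972.

Step 4 — unit eigenvector for λ_1: solve (Sigma - λ_1 I)v = 0. First row:
  (10 - 10.3028)·v_x + (-1)·v_y = 0, i.e. (-0.3028)·v_x + (-1)·v_y = 0,
  so v ∝ (b, λ_1 - a) = (-1, 0.3028); multiply by -1 so the first entry is positive: u = (1, -0.3028).
  ||u|| = √((1)² + (-0.3028)²) = √(1.0917) ≈ 1.0448,
  v_1 = u/||u|| ≈ (0.9571, -0.2898) (||v_1|| = 1).

λ_1 = 10.3028,  λ_2 = 6.6972;  v_1 ≈ (0.9571, -0.2898)


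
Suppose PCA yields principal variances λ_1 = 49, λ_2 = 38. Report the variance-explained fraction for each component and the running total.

Step 1 — total variance = trace(Sigma) = Σ λ_i = 49 + 38 = 87.

Step 2 — fraction explained by component i = λ_i / Σ λ:
  PC1: 49/87 = 0.5632
  PC2: 38/87 = 0.4368

Step 3 — cumulative fraction after k components = (λ_1 + ... + λ_k) / Σ λ:
  k = 1: 49/87 = 0.5632
  k = 2: (49 + 38)/87 = 87/87 = 1

Summary (fraction, with percent):

explained: PC1 0.5632 (56.32%), PC2 0.4368 (43.68%);  cumulative: 0.5632, 1


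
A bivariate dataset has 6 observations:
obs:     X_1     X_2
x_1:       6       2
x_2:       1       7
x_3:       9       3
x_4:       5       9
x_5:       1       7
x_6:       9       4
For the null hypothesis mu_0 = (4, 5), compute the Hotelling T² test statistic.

Step 1 — sample mean vector:
  mean(X_1) = (6 + 1 + 9 + 5 + 1 + 9) / 6 = 31/6 = 5.1667
  mean(X_2) = (2 + 7 + 3 + 9 + 7 + 4) / 6 = 32/6 = 5.3333
  x̄ = (5.1667, 5.3333),  deviation x̄ - mu_0 = (5.1667, 5.3333) - (4, 5) = (1.1667, 0.3333).

Step 2 — sample covariance matrix, S[i,j] = (1/(n-1)) · Σ_k (x_{k,i} - mean_i) · (x_{k,j} - mean_j), divisor n-1 = 5:
  S[X_1,X_1] = ((0.8333)·(0.8333) + (-4.1667)·(-4.1667) + (3.8333)·(3.8333) + (-0.1667)·(-0.1667) + (-4.1667)·(-4.1667) + (3.8333)·(3.8333)) / 5 = 64.8333/5 = 12.9667
  S[X_1,X_2] = ((0.8333)·(-3.3333) + (-4.1667)·(1.6667) + (3.8333)·(-2.3333) + (-0.1667)·(3.6667) + (-4.1667)·(1.6667) + (3.8333)·(-1.3333)) / 5 = -31.3333/5 = -6.2667
  S[X_2,X_2] = ((-3.3333)·(-3.3333) + (1.6667)·(1.6667) + (-2.3333)·(-2.3333) + (3.6667)·(3.6667) + (1.6667)·(1.6667) + (-1.3333)·(-1.3333)) / 5 = 37.3333/5 = 7.4667
  S = [[12.9667, -6.2667],
 [-6.2667, 7.4667]].

Step 3 — invert S. det(S) = 12.9667·7.4667 - (-6.2667)² = 57.5467.
  S^{-1} = (1/det) · [[d, -b], [-b, a]] = [[0.1297, 0.1089],
 [0.1089, 0.2253]].

Step 4 — quadratic form (x̄ - mu_0)^T · S^{-1} · (x̄ - mu_0):
  S^{-1} · (x̄ - mu_0) = (0.1877, 0.2022),
  (x̄ - mu_0)^T · [...] = (1.1667)·(0.1877) + (0.3333)·(0.2022) = 0.2863.

Step 5 — scale by n: T² = 6 · 0.2863 = 1.718.

T² ≈ 1.718


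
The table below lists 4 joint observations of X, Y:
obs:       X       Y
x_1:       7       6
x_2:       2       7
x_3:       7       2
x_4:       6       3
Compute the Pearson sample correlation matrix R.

Step 1 — column means:
  mean(X) = (7 + 2 + 7 + 6) / 4 = 22/4 = 5.5
  mean(Y) = (6 + 7 + 2 + 3) / 4 = 18/4 = 4.5

Step 2 — sample variances and covariances s[i,j] = (1/(n-1)) · Σ_k (x_{k,i} - mean_i) · (x_{k,j} - mean_j), with n-1 = 3:
  s[X,X] = ((1.5)·(1.5) + (-3.5)·(-3.5) + (1.5)·(1.5) + (0.5)·(0.5)) / 3 = 17/3 = 5.6667
  s[X,Y] = ((1.5)·(1.5) + (-3.5)·(2.5) + (1.5)·(-2.5) + (0.5)·(-1.5)) / 3 = -11/3 = -3.6667
  s[Y,Y] = ((1.5)·(1.5) + (2.5)·(2.5) + (-2.5)·(-2.5) + (-1.5)·(-1.5)) / 3 = 17/3 = 5.6667
  Sample standard deviations s_i = √(s[i,i]):
  s(X) = √(5.6667) = 2.3805
  s(Y) = √(5.6667) = 2.3805

Step 3 — r_{ij} = s_{ij} / (s_i · s_j):
  r[X,X] = 1 (diagonal).
  r[X,Y] = -3.6667 / (2.3805 · 2.3805) = -3.6667 / 5.6667 = -0.6471
  r[Y,Y] = 1 (diagonal).

R is symmetric with unit diagonal. Assembling:

R = [[1, -0.6471],
 [-0.6471, 1]]


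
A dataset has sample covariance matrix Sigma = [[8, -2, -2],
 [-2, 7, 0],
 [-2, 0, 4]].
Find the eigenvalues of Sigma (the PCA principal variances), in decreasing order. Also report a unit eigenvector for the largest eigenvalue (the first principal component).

Step 1 — characteristic polynomial p(λ) = det(λI - Sigma) = λ³ - tr·λ² + c_1·λ - det, where tr = trace, c_1 = sum of the principal 2×2 minors, det = det(Sigma):
  tr = 8 + 7 + 4 = 19,
  c_1 = (8·7 - (-2)²) + (8·4 - (-2)²) + (7·4 - (0)²) = 52 + 28 + 28 = 108,
  det = 8·(7·4 - (0)²) - (-2)·((-2)·4 - (0)·(-2)) + (-2)·((-2)·(0) - 7·(-2)) = 8·(28) - (-2)·(-8) + (-2)·(14) = 180.
  So p(λ) = λ³ - 19λ² + 108λ - 180.
Step 2 — look for an integer root (rational root theorem: any rational root is an integer divisor of 180). Testing λ = 3:
  p(3) = 27 - 171 + 324 - 180 = 0  ✓
  Dividing out (λ - 3): p(λ) = (λ - 3)(λ² - 16λ + 60).
Step 3 — remaining eigenvalues from the quadratic λ² - 16λ + 60 = 0:
  Δ = 16² - 4·60 = 256 - 240 = 16,  λ = (16 ± √16)/2 = (16 ± 4)/2 = 10 or 6.
  Sorted: λ_1 = 10,  λ_2 = 6,  λ_3 = 3  (check: sum = 19 = tr ✓).

Step 4 — unit eigenvector for λ_1 = 10: v spans the null space of (Sigma - λ_1 I), whose rows are
  r_1 = (-2, -2, -2),  r_2 = (-2, -3, 0),  r_3 = (-2, 0, -6).
  v is orthogonal to every row, so take v ∝ r_1 × r_2 = ((-2)·(0) - (-2)·(-3), (-2)·(-2) - (-2)·(0), (-2)·(-3) - (-2)·(-2)) = (-6, 4, 2).
  Rescale (divide by 2; multiply by -1 so the first nonzero entry is positive): u = (3, -2, -1).
  ||u|| = √((3)² + (-2)² + (-1)²) = √(14) ≈ 3.7417,  v_1 = u/||u|| ≈ (0.8018, -0.5345, -0.2673) (||v_1|| = 1).

λ_1 = 10,  λ_2 = 6,  λ_3 = 3;  v_1 ≈ (0.8018, -0.5345, -0.2673)


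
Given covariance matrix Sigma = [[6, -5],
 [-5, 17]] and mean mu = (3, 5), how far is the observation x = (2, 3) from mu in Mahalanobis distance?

Step 1 — centre the observation: (x - mu) = (-1, -2).

Step 2 — invert Sigma. det(Sigma) = 6·17 - (-5)² = 77.
  Sigma^{-1} = (1/det) · [[d, -b], [-b, a]] = [[0.2208, 0.0649],
 [0.0649, 0.0779]].

Step 3 — form the quadratic (x - mu)^T · Sigma^{-1} · (x - mu):
  Sigma^{-1} · (x - mu) = (-0.3506, -0.2208).
  (x - mu)^T · [Sigma^{-1} · (x - mu)] = (-1)·(-0.3506) + (-2)·(-0.2208) = 0.7922.

Step 4 — take square root: d = √(0.7922) ≈ 0.8901.

d(x, mu) = √(0.7922) ≈ 0.8901


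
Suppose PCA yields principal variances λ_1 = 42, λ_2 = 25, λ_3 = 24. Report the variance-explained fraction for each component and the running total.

Step 1 — total variance = trace(Sigma) = Σ λ_i = 42 + 25 + 24 = 91.

Step 2 — fraction explained by component i = λ_i / Σ λ:
  PC1: 42/91 = 0.4615
  PC2: 25/91 = 0.2747
  PC3: 24/91 = 0.2637

Step 3 — cumulative fraction after k components = (λ_1 + ... + λ_k) / Σ λ:
  k = 1: 42/91 = 0.4615
  k = 2: (42 + 25)/91 = 67/91 = 0.7363
  k = 3: (42 + 25 + 24)/91 = 91/91 = 1

Summary (fraction, with percent):

explained: PC1 0.4615 (46.15%), PC2 0.2747 (27.47%), PC3 0.2637 (26.37%);  cumulative: 0.4615, 0.7363, 1


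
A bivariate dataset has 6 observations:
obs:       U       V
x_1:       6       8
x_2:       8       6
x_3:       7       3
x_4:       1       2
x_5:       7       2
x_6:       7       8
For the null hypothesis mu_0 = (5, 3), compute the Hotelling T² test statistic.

Step 1 — sample mean vector:
  mean(U) = (6 + 8 + 7 + 1 + 7 + 7) / 6 = 36/6 = 6
  mean(V) = (8 + 6 + 3 + 2 + 2 + 8) / 6 = 29/6 = 4.8333
  x̄ = (6, 4.8333),  deviation x̄ - mu_0 = (6, 4.8333) - (5, 3) = (1, 1.8333).

Step 2 — sample covariance matrix, S[i,j] = (1/(n-1)) · Σ_k (x_{k,i} - mean_i) · (x_{k,j} - mean_j), divisor n-1 = 5:
  S[U,U] = ((0)·(0) + (2)·(2) + (1)·(1) + (-5)·(-5) + (1)·(1) + (1)·(1)) / 5 = 32/5 = 6.4
  S[U,V] = ((0)·(3.1667) + (2)·(1.1667) + (1)·(-1.8333) + (-5)·(-2.8333) + (1)·(-2.8333) + (1)·(3.1667)) / 5 = 15/5 = 3
  S[V,V] = ((3.1667)·(3.1667) + (1.1667)·(1.1667) + (-1.8333)·(-1.8333) + (-2.8333)·(-2.8333) + (-2.8333)·(-2.8333) + (3.1667)·(3.1667)) / 5 = 40.8333/5 = 8.1667
  S = [[6.4, 3],
 [3, 8.1667]].

Step 3 — invert S. det(S) = 6.4·8.1667 - (3)² = 43.2667.
  S^{-1} = (1/det) · [[d, -b], [-b, a]] = [[0.1888, -0.0693],
 [-0.0693, 0.1479]].

Step 4 — quadratic form (x̄ - mu_0)^T · S^{-1} · (x̄ - mu_0):
  S^{-1} · (x̄ - mu_0) = (0.0616, 0.2018),
  (x̄ - mu_0)^T · [...] = (1)·(0.0616) + (1.8333)·(0.2018) = 0.4317.

Step 5 — scale by n: T² = 6 · 0.4317 = 2.5901.

T² ≈ 2.5901


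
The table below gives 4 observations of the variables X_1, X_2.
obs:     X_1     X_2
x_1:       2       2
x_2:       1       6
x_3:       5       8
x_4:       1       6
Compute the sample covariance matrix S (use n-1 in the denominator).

Step 1 — column means:
  mean(X_1) = (2 + 1 + 5 + 1) / 4 = 9/4 = 2.25
  mean(X_2) = (2 + 6 + 8 + 6) / 4 = 22/4 = 5.5

Step 2 — sample covariance S[i,j] = (1/(n-1)) · Σ_k (x_{k,i} - mean_i) · (x_{k,j} - mean_j), with n-1 = 3.
  S[X_1,X_1] = ((-0.25)·(-0.25) + (-1.25)·(-1.25) + (2.75)·(2.75) + (-1.25)·(-1.25)) / 3 = 10.75/3 = 3.5833
  S[X_1,X_2] = ((-0.25)·(-3.5) + (-1.25)·(0.5) + (2.75)·(2.5) + (-1.25)·(0.5)) / 3 = 6.5/3 = 2.1667
  S[X_2,X_2] = ((-3.5)·(-3.5) + (0.5)·(0.5) + (2.5)·(2.5) + (0.5)·(0.5)) / 3 = 19/3 = 6.3333

S is symmetric (S[j,i] = S[i,j]). Assembling:

S = [[3.5833, 2.1667],
 [2.1667, 6.3333]]


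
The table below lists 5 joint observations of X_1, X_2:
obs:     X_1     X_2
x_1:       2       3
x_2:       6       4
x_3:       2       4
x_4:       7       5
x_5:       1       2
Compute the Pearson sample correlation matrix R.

Step 1 — column means:
  mean(X_1) = (2 + 6 + 2 + 7 + 1) / 5 = 18/5 = 3.6
  mean(X_2) = (3 + 4 + 4 + 5 + 2) / 5 = 18/5 = 3.6

Step 2 — sample variances and covariances s[i,j] = (1/(n-1)) · Σ_k (x_{k,i} - mean_i) · (x_{k,j} - mean_j), with n-1 = 4:
  s[X_1,X_1] = ((-1.6)·(-1.6) + (2.4)·(2.4) + (-1.6)·(-1.6) + (3.4)·(3.4) + (-2.6)·(-2.6)) / 4 = 29.2/4 = 7.3
  s[X_1,X_2] = ((-1.6)·(-0.6) + (2.4)·(0.4) + (-1.6)·(0.4) + (3.4)·(1.4) + (-2.6)·(-1.6)) / 4 = 10.2/4 = 2.55
  s[X_2,X_2] = ((-0.6)·(-0.6) + (0.4)·(0.4) + (0.4)·(0.4) + (1.4)·(1.4) + (-1.6)·(-1.6)) / 4 = 5.2/4 = 1.3
  Sample standard deviations s_i = √(s[i,i]):
  s(X_1) = √(7.3) = 2.7019
  s(X_2) = √(1.3) = 1.1402

Step 3 — r_{ij} = s_{ij} / (s_i · s_j):
  r[X_1,X_1] = 1 (diagonal).
  r[X_1,X_2] = 2.55 / (2.7019 · 1.1402) = 2.55 / 3.0806 = 0.8278
  r[X_2,X_2] = 1 (diagonal).

R is symmetric with unit diagonal. Assembling:

R = [[1, 0.8278],
 [0.8278, 1]]


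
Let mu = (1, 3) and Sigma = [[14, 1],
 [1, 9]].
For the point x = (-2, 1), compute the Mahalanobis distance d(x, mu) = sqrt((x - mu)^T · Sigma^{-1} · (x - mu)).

Step 1 — centre the observation: (x - mu) = (-3, -2).

Step 2 — invert Sigma. det(Sigma) = 14·9 - (1)² = 125.
  Sigma^{-1} = (1/det) · [[d, -b], [-b, a]] = [[0.072, -0.008],
 [-0.008, 0.112]].

Step 3 — form the quadratic (x - mu)^T · Sigma^{-1} · (x - mu):
  Sigma^{-1} · (x - mu) = (-0.2, -0.2).
  (x - mu)^T · [Sigma^{-1} · (x - mu)] = (-3)·(-0.2) + (-2)·(-0.2) = 1.

Step 4 — take square root: d = √(1) ≈ 1.

d(x, mu) = √(1) ≈ 1


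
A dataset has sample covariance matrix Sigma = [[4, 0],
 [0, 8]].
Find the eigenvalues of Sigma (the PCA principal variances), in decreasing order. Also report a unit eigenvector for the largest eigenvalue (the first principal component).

Step 1 — characteristic polynomial of 2×2 Sigma:
  det(Sigma - λI) = λ² - trace · λ + det = 0.
  trace = 4 + 8 = 12, det = 4·8 - (0)² = 32.
Step 2 — discriminant:
  Δ = trace² - 4·det = 144 - 128 = 16.
Step 3 — eigenvalues:
  λ = (trace ± √Δ)/2 = (12 ± 4)/2,
  λ_1 = 8,  λ_2 = 4.

Step 4 — unit eigenvector for λ_1: Sigma is diagonal, so its eigenvectors are the coordinate axes. λ_1 = 8 is the diagonal entry on the second coordinate axis, hence
  v_1 = (0, 1) (||v_1|| = 1).

λ_1 = 8,  λ_2 = 4;  v_1 ≈ (0, 1)


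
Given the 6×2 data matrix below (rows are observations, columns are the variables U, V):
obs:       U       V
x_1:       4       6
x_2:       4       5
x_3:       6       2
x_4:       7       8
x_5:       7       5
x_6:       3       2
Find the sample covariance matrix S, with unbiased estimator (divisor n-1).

Step 1 — column means:
  mean(U) = (4 + 4 + 6 + 7 + 7 + 3) / 6 = 31/6 = 5.1667
  mean(V) = (6 + 5 + 2 + 8 + 5 + 2) / 6 = 28/6 = 4.6667

Step 2 — sample covariance S[i,j] = (1/(n-1)) · Σ_k (x_{k,i} - mean_i) · (x_{k,j} - mean_j), with n-1 = 5.
  S[U,U] = ((-1.1667)·(-1.1667) + (-1.1667)·(-1.1667) + (0.8333)·(0.8333) + (1.8333)·(1.8333) + (1.8333)·(1.8333) + (-2.1667)·(-2.1667)) / 5 = 14.8333/5 = 2.9667
  S[U,V] = ((-1.1667)·(1.3333) + (-1.1667)·(0.3333) + (0.8333)·(-2.6667) + (1.8333)·(3.3333) + (1.8333)·(0.3333) + (-2.1667)·(-2.6667)) / 5 = 8.3333/5 = 1.6667
  S[V,V] = ((1.3333)·(1.3333) + (0.3333)·(0.3333) + (-2.6667)·(-2.6667) + (3.3333)·(3.3333) + (0.3333)·(0.3333) + (-2.6667)·(-2.6667)) / 5 = 27.3333/5 = 5.4667

S is symmetric (S[j,i] = S[i,j]). Assembling:

S = [[2.9667, 1.6667],
 [1.6667, 5.4667]]


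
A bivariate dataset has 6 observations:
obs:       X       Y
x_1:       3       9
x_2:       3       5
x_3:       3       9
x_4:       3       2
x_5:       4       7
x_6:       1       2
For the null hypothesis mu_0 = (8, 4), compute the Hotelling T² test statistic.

Step 1 — sample mean vector:
  mean(X) = (3 + 3 + 3 + 3 + 4 + 1) / 6 = 17/6 = 2.8333
  mean(Y) = (9 + 5 + 9 + 2 + 7 + 2) / 6 = 34/6 = 5.6667
  x̄ = (2.8333, 5.6667),  deviation x̄ - mu_0 = (2.8333, 5.6667) - (8, 4) = (-5.1667, 1.6667).

Step 2 — sample covariance matrix, S[i,j] = (1/(n-1)) · Σ_k (x_{k,i} - mean_i) · (x_{k,j} - mean_j), divisor n-1 = 5:
  S[X,X] = ((0.1667)·(0.1667) + (0.1667)·(0.1667) + (0.1667)·(0.1667) + (0.1667)·(0.1667) + (1.1667)·(1.1667) + (-1.8333)·(-1.8333)) / 5 = 4.8333/5 = 0.9667
  S[X,Y] = ((0.1667)·(3.3333) + (0.1667)·(-0.6667) + (0.1667)·(3.3333) + (0.1667)·(-3.6667) + (1.1667)·(1.3333) + (-1.8333)·(-3.6667)) / 5 = 8.6667/5 = 1.7333
  S[Y,Y] = ((3.3333)·(3.3333) + (-0.6667)·(-0.6667) + (3.3333)·(3.3333) + (-3.6667)·(-3.6667) + (1.3333)·(1.3333) + (-3.6667)·(-3.6667)) / 5 = 51.3333/5 = 10.2667
  S = [[0.9667, 1.7333],
 [1.7333, 10.2667]].

Step 3 — invert S. det(S) = 0.9667·10.2667 - (1.7333)² = 6.92.
  S^{-1} = (1/det) · [[d, -b], [-b, a]] = [[1.4836, -0.2505],
 [-0.2505, 0.1397]].

Step 4 — quadratic form (x̄ - mu_0)^T · S^{-1} · (x̄ - mu_0):
  S^{-1} · (x̄ - mu_0) = (-8.0829, 1.527),
  (x̄ - mu_0)^T · [...] = (-5.1667)·(-8.0829) + (1.6667)·(1.527) = 44.3064.

Step 5 — scale by n: T² = 6 · 44.3064 = 265.8382.

T² ≈ 265.8382


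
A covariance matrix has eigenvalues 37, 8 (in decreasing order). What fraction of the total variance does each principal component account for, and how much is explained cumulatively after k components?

Step 1 — total variance = trace(Sigma) = Σ λ_i = 37 + 8 = 45.

Step 2 — fraction explained by component i = λ_i / Σ λ:
  PC1: 37/45 = 0.8222
  PC2: 8/45 = 0.1778

Step 3 — cumulative fraction after k components = (λ_1 + ... + λ_k) / Σ λ:
  k = 1: 37/45 = 0.8222
  k = 2: (37 + 8)/45 = 45/45 = 1

Summary (fraction, with percent):

explained: PC1 0.8222 (82.22%), PC2 0.1778 (17.78%);  cumulative: 0.8222, 1


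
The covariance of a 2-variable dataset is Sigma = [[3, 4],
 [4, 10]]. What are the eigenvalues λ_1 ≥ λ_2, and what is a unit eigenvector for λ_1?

Step 1 — characteristic polynomial of 2×2 Sigma:
  det(Sigma - λI) = λ² - trace · λ + det = 0.
  trace = 3 + 10 = 13, det = 3·10 - (4)² = 14.
Step 2 — discriminant:
  Δ = trace² - 4·det = 169 - 56 = 113.
Step 3 — eigenvalues:
  λ = (trace ± √Δ)/2 = (13 ± 10.6301)/2,
  λ_1 = 11.8151,  λ_2 = 1.1849.

Step 4 — unit eigenvector for λ_1: solve (Sigma - λ_1 I)v = 0. First row:
  (3 - 11.8151)·v_x + (4)·v_y = 0, i.e. (-8.8151)·v_x + (4)·v_y = 0,
  so v ∝ (b, λ_1 - a) = (4, 8.8151) = u.
  ||u|| = √((4)² + (8.8151)²) = √(93.7055) ≈ 9.6802,
  v_1 = u/||u|| ≈ (0.4132, 0.9106) (||v_1|| = 1).

λ_1 = 11.8151,  λ_2 = 1.1849;  v_1 ≈ (0.4132, 0.9106)


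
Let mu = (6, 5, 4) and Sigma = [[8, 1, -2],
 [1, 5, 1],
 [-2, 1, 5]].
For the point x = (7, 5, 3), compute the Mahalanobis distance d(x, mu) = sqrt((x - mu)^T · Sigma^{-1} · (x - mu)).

Step 1 — centre the observation: (x - mu) = (1, 0, -1).

Step 2 — invert Sigma (cofactor / det for 3×3, or solve directly):
  Sigma^{-1} = [[0.1472, -0.0429, 0.0675],
 [-0.0429, 0.2209, -0.0613],
 [0.0675, -0.0613, 0.2393]].

Step 3 — form the quadratic (x - mu)^T · Sigma^{-1} · (x - mu):
  Sigma^{-1} · (x - mu) = (0.0798, 0.0184, -0.1718).
  (x - mu)^T · [Sigma^{-1} · (x - mu)] = (1)·(0.0798) + (0)·(0.0184) + (-1)·(-0.1718) = 0.2515.

Step 4 — take square root: d = √(0.2515) ≈ 0.5015.

d(x, mu) = √(0.2515) ≈ 0.5015


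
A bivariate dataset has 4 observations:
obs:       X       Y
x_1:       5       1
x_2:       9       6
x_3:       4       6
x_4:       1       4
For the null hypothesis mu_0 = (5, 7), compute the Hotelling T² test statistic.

Step 1 — sample mean vector:
  mean(X) = (5 + 9 + 4 + 1) / 4 = 19/4 = 4.75
  mean(Y) = (1 + 6 + 6 + 4) / 4 = 17/4 = 4.25
  x̄ = (4.75, 4.25),  deviation x̄ - mu_0 = (4.75, 4.25) - (5, 7) = (-0.25, -2.75).

Step 2 — sample covariance matrix, S[i,j] = (1/(n-1)) · Σ_k (x_{k,i} - mean_i) · (x_{k,j} - mean_j), divisor n-1 = 3:
  S[X,X] = ((0.25)·(0.25) + (4.25)·(4.25) + (-0.75)·(-0.75) + (-3.75)·(-3.75)) / 3 = 32.75/3 = 10.9167
  S[X,Y] = ((0.25)·(-3.25) + (4.25)·(1.75) + (-0.75)·(1.75) + (-3.75)·(-0.25)) / 3 = 6.25/3 = 2.0833
  S[Y,Y] = ((-3.25)·(-3.25) + (1.75)·(1.75) + (1.75)·(1.75) + (-0.25)·(-0.25)) / 3 = 16.75/3 = 5.5833
  S = [[10.9167, 2.0833],
 [2.0833, 5.5833]].

Step 3 — invert S. det(S) = 10.9167·5.5833 - (2.0833)² = 56.6111.
  S^{-1} = (1/det) · [[d, -b], [-b, a]] = [[0.0986, -0.0368],
 [-0.0368, 0.1928]].

Step 4 — quadratic form (x̄ - mu_0)^T · S^{-1} · (x̄ - mu_0):
  S^{-1} · (x̄ - mu_0) = (0.0765, -0.5211),
  (x̄ - mu_0)^T · [...] = (-0.25)·(0.0765) + (-2.75)·(-0.5211) = 1.4139.

Step 5 — scale by n: T² = 4 · 1.4139 = 5.6555.

T² ≈ 5.6555


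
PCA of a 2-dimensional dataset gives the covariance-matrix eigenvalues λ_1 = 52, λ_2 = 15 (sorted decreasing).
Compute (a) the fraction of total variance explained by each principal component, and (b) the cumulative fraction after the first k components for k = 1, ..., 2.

Step 1 — total variance = trace(Sigma) = Σ λ_i = 52 + 15 = 67.

Step 2 — fraction explained by component i = λ_i / Σ λ:
  PC1: 52/67 = 0.7761
  PC2: 15/67 = 0.2239

Step 3 — cumulative fraction after k components = (λ_1 + ... + λ_k) / Σ λ:
  k = 1: 52/67 = 0.7761
  k = 2: (52 + 15)/67 = 67/67 = 1

Summary (fraction, with percent):

explained: PC1 0.7761 (77.61%), PC2 0.2239 (22.39%);  cumulative: 0.7761, 1


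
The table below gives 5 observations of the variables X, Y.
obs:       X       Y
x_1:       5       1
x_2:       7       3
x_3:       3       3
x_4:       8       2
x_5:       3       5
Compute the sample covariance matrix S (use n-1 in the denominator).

Step 1 — column means:
  mean(X) = (5 + 7 + 3 + 8 + 3) / 5 = 26/5 = 5.2
  mean(Y) = (1 + 3 + 3 + 2 + 5) / 5 = 14/5 = 2.8

Step 2 — sample covariance S[i,j] = (1/(n-1)) · Σ_k (x_{k,i} - mean_i) · (x_{k,j} - mean_j), with n-1 = 4.
  S[X,X] = ((-0.2)·(-0.2) + (1.8)·(1.8) + (-2.2)·(-2.2) + (2.8)·(2.8) + (-2.2)·(-2.2)) / 4 = 20.8/4 = 5.2
  S[X,Y] = ((-0.2)·(-1.8) + (1.8)·(0.2) + (-2.2)·(0.2) + (2.8)·(-0.8) + (-2.2)·(2.2)) / 4 = -6.8/4 = -1.7
  S[Y,Y] = ((-1.8)·(-1.8) + (0.2)·(0.2) + (0.2)·(0.2) + (-0.8)·(-0.8) + (2.2)·(2.2)) / 4 = 8.8/4 = 2.2

S is symmetric (S[j,i] = S[i,j]). Assembling:

S = [[5.2, -1.7],
 [-1.7, 2.2]]


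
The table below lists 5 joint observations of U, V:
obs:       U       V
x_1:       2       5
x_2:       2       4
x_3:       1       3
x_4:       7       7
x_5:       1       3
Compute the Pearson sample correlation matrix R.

Step 1 — column means:
  mean(U) = (2 + 2 + 1 + 7 + 1) / 5 = 13/5 = 2.6
  mean(V) = (5 + 4 + 3 + 7 + 3) / 5 = 22/5 = 4.4

Step 2 — sample variances and covariances s[i,j] = (1/(n-1)) · Σ_k (x_{k,i} - mean_i) · (x_{k,j} - mean_j), with n-1 = 4:
  s[U,U] = ((-0.6)·(-0.6) + (-0.6)·(-0.6) + (-1.6)·(-1.6) + (4.4)·(4.4) + (-1.6)·(-1.6)) / 4 = 25.2/4 = 6.3
  s[U,V] = ((-0.6)·(0.6) + (-0.6)·(-0.4) + (-1.6)·(-1.4) + (4.4)·(2.6) + (-1.6)·(-1.4)) / 4 = 15.8/4 = 3.95
  s[V,V] = ((0.6)·(0.6) + (-0.4)·(-0.4) + (-1.4)·(-1.4) + (2.6)·(2.6) + (-1.4)·(-1.4)) / 4 = 11.2/4 = 2.8
  Sample standard deviations s_i = √(s[i,i]):
  s(U) = √(6.3) = 2.51
  s(V) = √(2.8) = 1.6733

Step 3 — r_{ij} = s_{ij} / (s_i · s_j):
  r[U,U] = 1 (diagonal).
  r[U,V] = 3.95 / (2.51 · 1.6733) = 3.95 / 4.2 = 0.9405
  r[V,V] = 1 (diagonal).

R is symmetric with unit diagonal. Assembling:

R = [[1, 0.9405],
 [0.9405, 1]]


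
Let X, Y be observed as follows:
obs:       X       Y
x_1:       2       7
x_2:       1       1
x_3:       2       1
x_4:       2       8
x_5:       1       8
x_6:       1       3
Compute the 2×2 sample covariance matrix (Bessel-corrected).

Step 1 — column means:
  mean(X) = (2 + 1 + 2 + 2 + 1 + 1) / 6 = 9/6 = 1.5
  mean(Y) = (7 + 1 + 1 + 8 + 8 + 3) / 6 = 28/6 = 4.6667

Step 2 — sample covariance S[i,j] = (1/(n-1)) · Σ_k (x_{k,i} - mean_i) · (x_{k,j} - mean_j), with n-1 = 5.
  S[X,X] = ((0.5)·(0.5) + (-0.5)·(-0.5) + (0.5)·(0.5) + (0.5)·(0.5) + (-0.5)·(-0.5) + (-0.5)·(-0.5)) / 5 = 1.5/5 = 0.3
  S[X,Y] = ((0.5)·(2.3333) + (-0.5)·(-3.6667) + (0.5)·(-3.6667) + (0.5)·(3.3333) + (-0.5)·(3.3333) + (-0.5)·(-1.6667)) / 5 = 2/5 = 0.4
  S[Y,Y] = ((2.3333)·(2.3333) + (-3.6667)·(-3.6667) + (-3.6667)·(-3.6667) + (3.3333)·(3.3333) + (3.3333)·(3.3333) + (-1.6667)·(-1.6667)) / 5 = 57.3333/5 = 11.4667

S is symmetric (S[j,i] = S[i,j]). Assembling:

S = [[0.3, 0.4],
 [0.4, 11.4667]]


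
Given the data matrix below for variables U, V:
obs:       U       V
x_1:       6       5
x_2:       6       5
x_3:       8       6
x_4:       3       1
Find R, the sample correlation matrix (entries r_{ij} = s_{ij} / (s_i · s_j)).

Step 1 — column means:
  mean(U) = (6 + 6 + 8 + 3) / 4 = 23/4 = 5.75
  mean(V) = (5 + 5 + 6 + 1) / 4 = 17/4 = 4.25

Step 2 — sample variances and covariances s[i,j] = (1/(n-1)) · Σ_k (x_{k,i} - mean_i) · (x_{k,j} - mean_j), with n-1 = 3:
  s[U,U] = ((0.25)·(0.25) + (0.25)·(0.25) + (2.25)·(2.25) + (-2.75)·(-2.75)) / 3 = 12.75/3 = 4.25
  s[U,V] = ((0.25)·(0.75) + (0.25)·(0.75) + (2.25)·(1.75) + (-2.75)·(-3.25)) / 3 = 13.25/3 = 4.4167
  s[V,V] = ((0.75)·(0.75) + (0.75)·(0.75) + (1.75)·(1.75) + (-3.25)·(-3.25)) / 3 = 14.75/3 = 4.9167
  Sample standard deviations s_i = √(s[i,i]):
  s(U) = √(4.25) = 2.0616
  s(V) = √(4.9167) = 2.2174

Step 3 — r_{ij} = s_{ij} / (s_i · s_j):
  r[U,U] = 1 (diagonal).
  r[U,V] = 4.4167 / (2.0616 · 2.2174) = 4.4167 / 4.5712 = 0.9662
  r[V,V] = 1 (diagonal).

R is symmetric with unit diagonal. Assembling:

R = [[1, 0.9662],
 [0.9662, 1]]


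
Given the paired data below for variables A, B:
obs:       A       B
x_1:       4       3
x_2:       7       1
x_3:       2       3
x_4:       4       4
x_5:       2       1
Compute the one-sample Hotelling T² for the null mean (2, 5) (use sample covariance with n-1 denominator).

Step 1 — sample mean vector:
  mean(A) = (4 + 7 + 2 + 4 + 2) / 5 = 19/5 = 3.8
  mean(B) = (3 + 1 + 3 + 4 + 1) / 5 = 12/5 = 2.4
  x̄ = (3.8, 2.4),  deviation x̄ - mu_0 = (3.8, 2.4) - (2, 5) = (1.8, -2.6).

Step 2 — sample covariance matrix, S[i,j] = (1/(n-1)) · Σ_k (x_{k,i} - mean_i) · (x_{k,j} - mean_j), divisor n-1 = 4:
  S[A,A] = ((0.2)·(0.2) + (3.2)·(3.2) + (-1.8)·(-1.8) + (0.2)·(0.2) + (-1.8)·(-1.8)) / 4 = 16.8/4 = 4.2
  S[A,B] = ((0.2)·(0.6) + (3.2)·(-1.4) + (-1.8)·(0.6) + (0.2)·(1.6) + (-1.8)·(-1.4)) / 4 = -2.6/4 = -0.65
  S[B,B] = ((0.6)·(0.6) + (-1.4)·(-1.4) + (0.6)·(0.6) + (1.6)·(1.6) + (-1.4)·(-1.4)) / 4 = 7.2/4 = 1.8
  S = [[4.2, -0.65],
 [-0.65, 1.8]].

Step 3 — invert S. det(S) = 4.2·1.8 - (-0.65)² = 7.1375.
  S^{-1} = (1/det) · [[d, -b], [-b, a]] = [[0.2522, 0.0911],
 [0.0911, 0.5884]].

Step 4 — quadratic form (x̄ - mu_0)^T · S^{-1} · (x̄ - mu_0):
  S^{-1} · (x̄ - mu_0) = (0.2172, -1.366),
  (x̄ - mu_0)^T · [...] = (1.8)·(0.2172) + (-2.6)·(-1.366) = 3.9426.

Step 5 — scale by n: T² = 5 · 3.9426 = 19.7128.

T² ≈ 19.7128


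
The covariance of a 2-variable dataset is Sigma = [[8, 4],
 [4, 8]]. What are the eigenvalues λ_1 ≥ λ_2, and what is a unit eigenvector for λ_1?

Step 1 — characteristic polynomial of 2×2 Sigma:
  det(Sigma - λI) = λ² - trace · λ + det = 0.
  trace = 8 + 8 = 16, det = 8·8 - (4)² = 48.
Step 2 — discriminant:
  Δ = trace² - 4·det = 256 - 192 = 64.
Step 3 — eigenvalues:
  λ = (trace ± √Δ)/2 = (16 ± 8)/2,
  λ_1 = 12,  λ_2 = 4.

Step 4 — unit eigenvector for λ_1: solve (Sigma - λ_1 I)v = 0. First row:
  (8 - 12)·v_x + (4)·v_y = 0, i.e. (-4)·v_x + (4)·v_y = 0,
  so v ∝ (b, λ_1 - a) = (4, 4) = u.
  ||u|| = √((4)² + (4)²) = √(32) ≈ 5.6569,
  v_1 = u/||u|| ≈ (0.7071, 0.7071) (||v_1|| = 1).

λ_1 = 12,  λ_2 = 4;  v_1 ≈ (0.7071, 0.7071)


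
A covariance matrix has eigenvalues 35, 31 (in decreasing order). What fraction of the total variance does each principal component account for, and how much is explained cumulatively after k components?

Step 1 — total variance = trace(Sigma) = Σ λ_i = 35 + 31 = 66.

Step 2 — fraction explained by component i = λ_i / Σ λ:
  PC1: 35/66 = 0.5303
  PC2: 31/66 = 0.4697

Step 3 — cumulative fraction after k components = (λ_1 + ... + λ_k) / Σ λ:
  k = 1: 35/66 = 0.5303
  k = 2: (35 + 31)/66 = 66/66 = 1

Summary (fraction, with percent):

explained: PC1 0.5303 (53.03%), PC2 0.4697 (46.97%);  cumulative: 0.5303, 1


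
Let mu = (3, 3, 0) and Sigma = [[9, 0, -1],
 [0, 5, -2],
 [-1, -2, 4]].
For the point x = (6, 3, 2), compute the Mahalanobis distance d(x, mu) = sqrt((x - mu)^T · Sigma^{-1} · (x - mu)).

Step 1 — centre the observation: (x - mu) = (3, 0, 2).

Step 2 — invert Sigma (cofactor / det for 3×3, or solve directly):
  Sigma^{-1} = [[0.1151, 0.0144, 0.036],
 [0.0144, 0.2518, 0.1295],
 [0.036, 0.1295, 0.3237]].

Step 3 — form the quadratic (x - mu)^T · Sigma^{-1} · (x - mu):
  Sigma^{-1} · (x - mu) = (0.4173, 0.3022, 0.7554).
  (x - mu)^T · [Sigma^{-1} · (x - mu)] = (3)·(0.4173) + (0)·(0.3022) + (2)·(0.7554) = 2.7626.

Step 4 — take square root: d = √(2.7626) ≈ 1.6621.

d(x, mu) = √(2.7626) ≈ 1.6621


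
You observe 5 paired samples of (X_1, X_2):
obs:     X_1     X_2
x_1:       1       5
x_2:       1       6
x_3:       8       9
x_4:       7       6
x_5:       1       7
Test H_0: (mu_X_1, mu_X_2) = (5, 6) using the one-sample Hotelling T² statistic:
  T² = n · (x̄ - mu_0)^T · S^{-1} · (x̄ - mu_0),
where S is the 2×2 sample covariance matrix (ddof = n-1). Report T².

Step 1 — sample mean vector:
  mean(X_1) = (1 + 1 + 8 + 7 + 1) / 5 = 18/5 = 3.6
  mean(X_2) = (5 + 6 + 9 + 6 + 7) / 5 = 33/5 = 6.6
  x̄ = (3.6, 6.6),  deviation x̄ - mu_0 = (3.6, 6.6) - (5, 6) = (-1.4, 0.6).

Step 2 — sample covariance matrix, S[i,j] = (1/(n-1)) · Σ_k (x_{k,i} - mean_i) · (x_{k,j} - mean_j), divisor n-1 = 4:
  S[X_1,X_1] = ((-2.6)·(-2.6) + (-2.6)·(-2.6) + (4.4)·(4.4) + (3.4)·(3.4) + (-2.6)·(-2.6)) / 4 = 51.2/4 = 12.8
  S[X_1,X_2] = ((-2.6)·(-1.6) + (-2.6)·(-0.6) + (4.4)·(2.4) + (3.4)·(-0.6) + (-2.6)·(0.4)) / 4 = 13.2/4 = 3.3
  S[X_2,X_2] = ((-1.6)·(-1.6) + (-0.6)·(-0.6) + (2.4)·(2.4) + (-0.6)·(-0.6) + (0.4)·(0.4)) / 4 = 9.2/4 = 2.3
  S = [[12.8, 3.3],
 [3.3, 2.3]].

Step 3 — invert S. det(S) = 12.8·2.3 - (3.3)² = 18.55.
  S^{-1} = (1/det) · [[d, -b], [-b, a]] = [[0.124, -0.1779],
 [-0.1779, 0.69]].

Step 4 — quadratic form (x̄ - mu_0)^T · S^{-1} · (x̄ - mu_0):
  S^{-1} · (x̄ - mu_0) = (-0.2803, 0.6631),
  (x̄ - mu_0)^T · [...] = (-1.4)·(-0.2803) + (0.6)·(0.6631) = 0.7903.

Step 5 — scale by n: T² = 5 · 0.7903 = 3.9515.

T² ≈ 3.9515


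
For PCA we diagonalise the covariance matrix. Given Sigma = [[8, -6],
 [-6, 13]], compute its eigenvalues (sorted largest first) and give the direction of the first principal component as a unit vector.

Step 1 — characteristic polynomial of 2×2 Sigma:
  det(Sigma - λI) = λ² - trace · λ + det = 0.
  trace = 8 + 13 = 21, det = 8·13 - (-6)² = 68.
Step 2 — discriminant:
  Δ = trace² - 4·det = 441 - 272 = 169.
Step 3 — eigenvalues:
  λ = (trace ± √Δ)/2 = (21 ± 13)/2,
  λ_1 = 17,  λ_2 = 4.

Step 4 — unit eigenvector for λ_1: solve (Sigma - λ_1 I)v = 0. First row:
  (8 - 17)·v_x + (-6)·v_y = 0, i.e. (-9)·v_x + (-6)·v_y = 0,
  so v ∝ (b, λ_1 - a) = (-6, 9); multiply by -1 so the first entry is positive: u = (6, -9).
  ||u|| = √((6)² + (-9)²) = √(117) ≈ 10.8167,
  v_1 = u/||u|| ≈ (0.5547, -0.8321) (||v_1|| = 1).

λ_1 = 17,  λ_2 = 4;  v_1 ≈ (0.5547, -0.8321)


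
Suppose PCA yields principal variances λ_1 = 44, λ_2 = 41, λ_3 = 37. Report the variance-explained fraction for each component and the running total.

Step 1 — total variance = trace(Sigma) = Σ λ_i = 44 + 41 + 37 = 122.

Step 2 — fraction explained by component i = λ_i / Σ λ:
  PC1: 44/122 = 0.3607
  PC2: 41/122 = 0.3361
  PC3: 37/122 = 0.3033

Step 3 — cumulative fraction after k components = (λ_1 + ... + λ_k) / Σ λ:
  k = 1: 44/122 = 0.3607
  k = 2: (44 + 41)/122 = 85/122 = 0.6967
  k = 3: (44 + 41 + 37)/122 = 122/122 = 1

Summary (fraction, with percent):

explained: PC1 0.3607 (36.07%), PC2 0.3361 (33.61%), PC3 0.3033 (30.33%);  cumulative: 0.3607, 0.6967, 1


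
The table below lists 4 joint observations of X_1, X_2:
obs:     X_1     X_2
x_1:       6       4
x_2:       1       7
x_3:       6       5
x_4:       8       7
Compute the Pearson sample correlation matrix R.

Step 1 — column means:
  mean(X_1) = (6 + 1 + 6 + 8) / 4 = 21/4 = 5.25
  mean(X_2) = (4 + 7 + 5 + 7) / 4 = 23/4 = 5.75

Step 2 — sample variances and covariances s[i,j] = (1/(n-1)) · Σ_k (x_{k,i} - mean_i) · (x_{k,j} - mean_j), with n-1 = 3:
  s[X_1,X_1] = ((0.75)·(0.75) + (-4.25)·(-4.25) + (0.75)·(0.75) + (2.75)·(2.75)) / 3 = 26.75/3 = 8.9167
  s[X_1,X_2] = ((0.75)·(-1.75) + (-4.25)·(1.25) + (0.75)·(-0.75) + (2.75)·(1.25)) / 3 = -3.75/3 = -1.25
  s[X_2,X_2] = ((-1.75)·(-1.75) + (1.25)·(1.25) + (-0.75)·(-0.75) + (1.25)·(1.25)) / 3 = 6.75/3 = 2.25
  Sample standard deviations s_i = √(s[i,i]):
  s(X_1) = √(8.9167) = 2.9861
  s(X_2) = √(2.25) = 1.5

Step 3 — r_{ij} = s_{ij} / (s_i · s_j):
  r[X_1,X_1] = 1 (diagonal).
  r[X_1,X_2] = -1.25 / (2.9861 · 1.5) = -1.25 / 4.4791 = -0.2791
  r[X_2,X_2] = 1 (diagonal).

R is symmetric with unit diagonal. Assembling:

R = [[1, -0.2791],
 [-0.2791, 1]]


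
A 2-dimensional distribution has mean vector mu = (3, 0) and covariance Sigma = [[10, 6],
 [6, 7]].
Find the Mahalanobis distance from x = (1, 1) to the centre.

Step 1 — centre the observation: (x - mu) = (-2, 1).

Step 2 — invert Sigma. det(Sigma) = 10·7 - (6)² = 34.
  Sigma^{-1} = (1/det) · [[d, -b], [-b, a]] = [[0.2059, -0.1765],
 [-0.1765, 0.2941]].

Step 3 — form the quadratic (x - mu)^T · Sigma^{-1} · (x - mu):
  Sigma^{-1} · (x - mu) = (-0.5882, 0.6471).
  (x - mu)^T · [Sigma^{-1} · (x - mu)] = (-2)·(-0.5882) + (1)·(0.6471) = 1.8235.

Step 4 — take square root: d = √(1.8235) ≈ 1.3504.

d(x, mu) = √(1.8235) ≈ 1.3504


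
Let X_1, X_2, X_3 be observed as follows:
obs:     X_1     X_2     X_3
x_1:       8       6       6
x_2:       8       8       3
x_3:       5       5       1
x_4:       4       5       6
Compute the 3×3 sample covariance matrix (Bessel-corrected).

Step 1 — column means:
  mean(X_1) = (8 + 8 + 5 + 4) / 4 = 25/4 = 6.25
  mean(X_2) = (6 + 8 + 5 + 5) / 4 = 24/4 = 6
  mean(X_3) = (6 + 3 + 1 + 6) / 4 = 16/4 = 4

Step 2 — sample covariance S[i,j] = (1/(n-1)) · Σ_k (x_{k,i} - mean_i) · (x_{k,j} - mean_j), with n-1 = 3.
  S[X_1,X_1] = ((1.75)·(1.75) + (1.75)·(1.75) + (-1.25)·(-1.25) + (-2.25)·(-2.25)) / 3 = 12.75/3 = 4.25
  S[X_1,X_2] = ((1.75)·(0) + (1.75)·(2) + (-1.25)·(-1) + (-2.25)·(-1)) / 3 = 7/3 = 2.3333
  S[X_1,X_3] = ((1.75)·(2) + (1.75)·(-1) + (-1.25)·(-3) + (-2.25)·(2)) / 3 = 1/3 = 0.3333
  S[X_2,X_2] = ((0)·(0) + (2)·(2) + (-1)·(-1) + (-1)·(-1)) / 3 = 6/3 = 2
  S[X_2,X_3] = ((0)·(2) + (2)·(-1) + (-1)·(-3) + (-1)·(2)) / 3 = -1/3 = -0.3333
  S[X_3,X_3] = ((2)·(2) + (-1)·(-1) + (-3)·(-3) + (2)·(2)) / 3 = 18/3 = 6

S is symmetric (S[j,i] = S[i,j]). Assembling:

S = [[4.25, 2.3333, 0.3333],
 [2.3333, 2, -0.3333],
 [0.3333, -0.3333, 6]]


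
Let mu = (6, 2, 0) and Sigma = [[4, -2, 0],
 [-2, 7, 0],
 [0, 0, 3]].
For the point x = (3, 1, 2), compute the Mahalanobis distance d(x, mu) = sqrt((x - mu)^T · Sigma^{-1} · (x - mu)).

Step 1 — centre the observation: (x - mu) = (-3, -1, 2).

Step 2 — invert Sigma (cofactor / det for 3×3, or solve directly):
  Sigma^{-1} = [[0.2917, 0.0833, 0],
 [0.0833, 0.1667, 0],
 [0, 0, 0.3333]].

Step 3 — form the quadratic (x - mu)^T · Sigma^{-1} · (x - mu):
  Sigma^{-1} · (x - mu) = (-0.9583, -0.4167, 0.6667).
  (x - mu)^T · [Sigma^{-1} · (x - mu)] = (-3)·(-0.9583) + (-1)·(-0.4167) + (2)·(0.6667) = 4.625.

Step 4 — take square root: d = √(4.625) ≈ 2.1506.

d(x, mu) = √(4.625) ≈ 2.1506


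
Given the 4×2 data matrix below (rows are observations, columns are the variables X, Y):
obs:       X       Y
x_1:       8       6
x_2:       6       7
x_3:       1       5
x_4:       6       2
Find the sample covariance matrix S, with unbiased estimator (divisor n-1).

Step 1 — column means:
  mean(X) = (8 + 6 + 1 + 6) / 4 = 21/4 = 5.25
  mean(Y) = (6 + 7 + 5 + 2) / 4 = 20/4 = 5

Step 2 — sample covariance S[i,j] = (1/(n-1)) · Σ_k (x_{k,i} - mean_i) · (x_{k,j} - mean_j), with n-1 = 3.
  S[X,X] = ((2.75)·(2.75) + (0.75)·(0.75) + (-4.25)·(-4.25) + (0.75)·(0.75)) / 3 = 26.75/3 = 8.9167
  S[X,Y] = ((2.75)·(1) + (0.75)·(2) + (-4.25)·(0) + (0.75)·(-3)) / 3 = 2/3 = 0.6667
  S[Y,Y] = ((1)·(1) + (2)·(2) + (0)·(0) + (-3)·(-3)) / 3 = 14/3 = 4.6667

S is symmetric (S[j,i] = S[i,j]). Assembling:

S = [[8.9167, 0.6667],
 [0.6667, 4.6667]]


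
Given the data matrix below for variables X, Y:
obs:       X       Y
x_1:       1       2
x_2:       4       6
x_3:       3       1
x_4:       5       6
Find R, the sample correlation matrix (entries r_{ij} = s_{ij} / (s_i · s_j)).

Step 1 — column means:
  mean(X) = (1 + 4 + 3 + 5) / 4 = 13/4 = 3.25
  mean(Y) = (2 + 6 + 1 + 6) / 4 = 15/4 = 3.75

Step 2 — sample variances and covariances s[i,j] = (1/(n-1)) · Σ_k (x_{k,i} - mean_i) · (x_{k,j} - mean_j), with n-1 = 3:
  s[X,X] = ((-2.25)·(-2.25) + (0.75)·(0.75) + (-0.25)·(-0.25) + (1.75)·(1.75)) / 3 = 8.75/3 = 2.9167
  s[X,Y] = ((-2.25)·(-1.75) + (0.75)·(2.25) + (-0.25)·(-2.75) + (1.75)·(2.25)) / 3 = 10.25/3 = 3.4167
  s[Y,Y] = ((-1.75)·(-1.75) + (2.25)·(2.25) + (-2.75)·(-2.75) + (2.25)·(2.25)) / 3 = 20.75/3 = 6.9167
  Sample standard deviations s_i = √(s[i,i]):
  s(X) = √(2.9167) = 1.7078
  s(Y) = √(6.9167) = 2.63

Step 3 — r_{ij} = s_{ij} / (s_i · s_j):
  r[X,X] = 1 (diagonal).
  r[X,Y] = 3.4167 / (1.7078 · 2.63) = 3.4167 / 4.4915 = 0.7607
  r[Y,Y] = 1 (diagonal).

R is symmetric with unit diagonal. Assembling:

R = [[1, 0.7607],
 [0.7607, 1]]


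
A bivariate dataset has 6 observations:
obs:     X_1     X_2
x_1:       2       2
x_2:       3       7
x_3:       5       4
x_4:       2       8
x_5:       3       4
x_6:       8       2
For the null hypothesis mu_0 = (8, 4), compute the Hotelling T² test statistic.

Step 1 — sample mean vector:
  mean(X_1) = (2 + 3 + 5 + 2 + 3 + 8) / 6 = 23/6 = 3.8333
  mean(X_2) = (2 + 7 + 4 + 8 + 4 + 2) / 6 = 27/6 = 4.5
  x̄ = (3.8333, 4.5),  deviation x̄ - mu_0 = (3.8333, 4.5) - (8, 4) = (-4.1667, 0.5).

Step 2 — sample covariance matrix, S[i,j] = (1/(n-1)) · Σ_k (x_{k,i} - mean_i) · (x_{k,j} - mean_j), divisor n-1 = 5:
  S[X_1,X_1] = ((-1.8333)·(-1.8333) + (-0.8333)·(-0.8333) + (1.1667)·(1.1667) + (-1.8333)·(-1.8333) + (-0.8333)·(-0.8333) + (4.1667)·(4.1667)) / 5 = 26.8333/5 = 5.3667
  S[X_1,X_2] = ((-1.8333)·(-2.5) + (-0.8333)·(2.5) + (1.1667)·(-0.5) + (-1.8333)·(3.5) + (-0.8333)·(-0.5) + (4.1667)·(-2.5)) / 5 = -14.5/5 = -2.9
  S[X_2,X_2] = ((-2.5)·(-2.5) + (2.5)·(2.5) + (-0.5)·(-0.5) + (3.5)·(3.5) + (-0.5)·(-0.5) + (-2.5)·(-2.5)) / 5 = 31.5/5 = 6.3
  S = [[5.3667, -2.9],
 [-2.9, 6.3]].

Step 3 — invert S. det(S) = 5.3667·6.3 - (-2.9)² = 25.4.
  S^{-1} = (1/det) · [[d, -b], [-b, a]] = [[0.248, 0.1142],
 [0.1142, 0.2113]].

Step 4 — quadratic form (x̄ - mu_0)^T · S^{-1} · (x̄ - mu_0):
  S^{-1} · (x̄ - mu_0) = (-0.9764, -0.3701),
  (x̄ - mu_0)^T · [...] = (-4.1667)·(-0.9764) + (0.5)·(-0.3701) = 3.8832.

Step 5 — scale by n: T² = 6 · 3.8832 = 23.2992.

T² ≈ 23.2992
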